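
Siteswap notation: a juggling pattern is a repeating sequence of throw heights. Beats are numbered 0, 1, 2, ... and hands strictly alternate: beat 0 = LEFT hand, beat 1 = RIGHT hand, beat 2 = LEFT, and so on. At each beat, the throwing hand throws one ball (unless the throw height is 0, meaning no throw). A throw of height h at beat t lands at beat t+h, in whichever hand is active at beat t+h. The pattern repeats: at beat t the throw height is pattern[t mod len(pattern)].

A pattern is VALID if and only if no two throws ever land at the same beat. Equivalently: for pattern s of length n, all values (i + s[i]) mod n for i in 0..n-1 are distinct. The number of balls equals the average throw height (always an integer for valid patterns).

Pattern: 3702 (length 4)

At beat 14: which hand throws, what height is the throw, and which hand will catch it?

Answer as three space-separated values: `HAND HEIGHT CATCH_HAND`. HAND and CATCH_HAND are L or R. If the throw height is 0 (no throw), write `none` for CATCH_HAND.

Answer: L 0 none

Derivation:
Beat 14: 14 mod 2 = 0, so hand = L
Throw height = pattern[14 mod 4] = pattern[2] = 0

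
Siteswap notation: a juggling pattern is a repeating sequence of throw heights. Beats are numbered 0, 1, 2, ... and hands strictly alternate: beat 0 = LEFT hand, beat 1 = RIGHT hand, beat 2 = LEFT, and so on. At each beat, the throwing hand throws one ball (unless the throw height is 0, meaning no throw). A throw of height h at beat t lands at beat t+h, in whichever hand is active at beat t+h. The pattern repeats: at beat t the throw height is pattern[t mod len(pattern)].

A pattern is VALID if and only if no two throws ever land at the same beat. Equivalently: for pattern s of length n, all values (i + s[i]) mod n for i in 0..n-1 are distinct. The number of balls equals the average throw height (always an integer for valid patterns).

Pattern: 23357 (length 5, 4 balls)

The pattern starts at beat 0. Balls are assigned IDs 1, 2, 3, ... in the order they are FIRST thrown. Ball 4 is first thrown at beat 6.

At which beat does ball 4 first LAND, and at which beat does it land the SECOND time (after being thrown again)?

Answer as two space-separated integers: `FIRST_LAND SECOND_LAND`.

Beat 0 (L): throw ball1 h=2 -> lands@2:L; in-air after throw: [b1@2:L]
Beat 1 (R): throw ball2 h=3 -> lands@4:L; in-air after throw: [b1@2:L b2@4:L]
Beat 2 (L): throw ball1 h=3 -> lands@5:R; in-air after throw: [b2@4:L b1@5:R]
Beat 3 (R): throw ball3 h=5 -> lands@8:L; in-air after throw: [b2@4:L b1@5:R b3@8:L]
Beat 4 (L): throw ball2 h=7 -> lands@11:R; in-air after throw: [b1@5:R b3@8:L b2@11:R]
Beat 5 (R): throw ball1 h=2 -> lands@7:R; in-air after throw: [b1@7:R b3@8:L b2@11:R]
Beat 6 (L): throw ball4 h=3 -> lands@9:R; in-air after throw: [b1@7:R b3@8:L b4@9:R b2@11:R]
Beat 7 (R): throw ball1 h=3 -> lands@10:L; in-air after throw: [b3@8:L b4@9:R b1@10:L b2@11:R]
Beat 8 (L): throw ball3 h=5 -> lands@13:R; in-air after throw: [b4@9:R b1@10:L b2@11:R b3@13:R]
Beat 9 (R): throw ball4 h=7 -> lands@16:L; in-air after throw: [b1@10:L b2@11:R b3@13:R b4@16:L]
Beat 10 (L): throw ball1 h=2 -> lands@12:L; in-air after throw: [b2@11:R b1@12:L b3@13:R b4@16:L]
Beat 11 (R): throw ball2 h=3 -> lands@14:L; in-air after throw: [b1@12:L b3@13:R b2@14:L b4@16:L]
Beat 12 (L): throw ball1 h=3 -> lands@15:R; in-air after throw: [b3@13:R b2@14:L b1@15:R b4@16:L]
Beat 13 (R): throw ball3 h=5 -> lands@18:L; in-air after throw: [b2@14:L b1@15:R b4@16:L b3@18:L]
Beat 14 (L): throw ball2 h=7 -> lands@21:R; in-air after throw: [b1@15:R b4@16:L b3@18:L b2@21:R]
Beat 15 (R): throw ball1 h=2 -> lands@17:R; in-air after throw: [b4@16:L b1@17:R b3@18:L b2@21:R]
Beat 16 (L): throw ball4 h=3 -> lands@19:R; in-air after throw: [b1@17:R b3@18:L b4@19:R b2@21:R]
Ball 4: thrown@6 h=3 -> first land @9; rethrown@9 h=7 -> second land @16

Answer: 9 16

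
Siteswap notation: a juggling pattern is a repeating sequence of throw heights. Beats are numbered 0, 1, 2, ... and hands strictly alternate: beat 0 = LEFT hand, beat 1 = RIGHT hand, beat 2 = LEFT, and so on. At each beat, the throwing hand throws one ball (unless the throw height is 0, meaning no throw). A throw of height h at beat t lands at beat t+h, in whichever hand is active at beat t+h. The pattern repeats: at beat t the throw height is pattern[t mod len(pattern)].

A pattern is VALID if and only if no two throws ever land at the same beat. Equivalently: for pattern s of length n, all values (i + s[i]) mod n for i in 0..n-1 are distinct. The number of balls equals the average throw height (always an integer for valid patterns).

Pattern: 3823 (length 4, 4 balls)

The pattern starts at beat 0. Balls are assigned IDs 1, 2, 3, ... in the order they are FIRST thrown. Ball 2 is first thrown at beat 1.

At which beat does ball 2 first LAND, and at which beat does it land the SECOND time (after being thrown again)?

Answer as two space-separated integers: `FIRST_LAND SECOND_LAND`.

Beat 0 (L): throw ball1 h=3 -> lands@3:R; in-air after throw: [b1@3:R]
Beat 1 (R): throw ball2 h=8 -> lands@9:R; in-air after throw: [b1@3:R b2@9:R]
Beat 2 (L): throw ball3 h=2 -> lands@4:L; in-air after throw: [b1@3:R b3@4:L b2@9:R]
Beat 3 (R): throw ball1 h=3 -> lands@6:L; in-air after throw: [b3@4:L b1@6:L b2@9:R]
Beat 4 (L): throw ball3 h=3 -> lands@7:R; in-air after throw: [b1@6:L b3@7:R b2@9:R]
Beat 5 (R): throw ball4 h=8 -> lands@13:R; in-air after throw: [b1@6:L b3@7:R b2@9:R b4@13:R]
Beat 6 (L): throw ball1 h=2 -> lands@8:L; in-air after throw: [b3@7:R b1@8:L b2@9:R b4@13:R]
Beat 7 (R): throw ball3 h=3 -> lands@10:L; in-air after throw: [b1@8:L b2@9:R b3@10:L b4@13:R]
Beat 8 (L): throw ball1 h=3 -> lands@11:R; in-air after throw: [b2@9:R b3@10:L b1@11:R b4@13:R]
Beat 9 (R): throw ball2 h=8 -> lands@17:R; in-air after throw: [b3@10:L b1@11:R b4@13:R b2@17:R]
Beat 10 (L): throw ball3 h=2 -> lands@12:L; in-air after throw: [b1@11:R b3@12:L b4@13:R b2@17:R]
Beat 11 (R): throw ball1 h=3 -> lands@14:L; in-air after throw: [b3@12:L b4@13:R b1@14:L b2@17:R]
Beat 12 (L): throw ball3 h=3 -> lands@15:R; in-air after throw: [b4@13:R b1@14:L b3@15:R b2@17:R]
Beat 13 (R): throw ball4 h=8 -> lands@21:R; in-air after throw: [b1@14:L b3@15:R b2@17:R b4@21:R]
Beat 14 (L): throw ball1 h=2 -> lands@16:L; in-air after throw: [b3@15:R b1@16:L b2@17:R b4@21:R]
Beat 15 (R): throw ball3 h=3 -> lands@18:L; in-air after throw: [b1@16:L b2@17:R b3@18:L b4@21:R]
Beat 16 (L): throw ball1 h=3 -> lands@19:R; in-air after throw: [b2@17:R b3@18:L b1@19:R b4@21:R]
Beat 17 (R): throw ball2 h=8 -> lands@25:R; in-air after throw: [b3@18:L b1@19:R b4@21:R b2@25:R]
Ball 2: thrown@1 h=8 -> first land @9; rethrown@9 h=8 -> second land @17

Answer: 9 17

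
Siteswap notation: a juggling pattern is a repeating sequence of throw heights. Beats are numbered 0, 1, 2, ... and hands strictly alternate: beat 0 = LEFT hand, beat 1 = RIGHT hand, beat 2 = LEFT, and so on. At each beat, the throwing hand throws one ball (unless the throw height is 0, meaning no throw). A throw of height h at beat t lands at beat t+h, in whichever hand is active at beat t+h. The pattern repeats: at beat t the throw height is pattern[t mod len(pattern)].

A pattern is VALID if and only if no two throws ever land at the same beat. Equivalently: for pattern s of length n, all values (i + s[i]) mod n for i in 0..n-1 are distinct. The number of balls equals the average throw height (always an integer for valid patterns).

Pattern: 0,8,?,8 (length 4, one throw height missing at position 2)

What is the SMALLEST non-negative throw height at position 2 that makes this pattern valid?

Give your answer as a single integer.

i=0: (0 + 0) mod 4 = 0
i=1: (1 + 8) mod 4 = 1
i=2: s[i]=? (unknown)
i=3: (3 + 8) mod 4 = 3
Known residues: [0, 1, 3]; need a permutation of 0..3, so missing residue r = 2
Need (2 + s) mod 4 = 2; smallest s = (2 - 2) mod 4 = 0

Answer: 0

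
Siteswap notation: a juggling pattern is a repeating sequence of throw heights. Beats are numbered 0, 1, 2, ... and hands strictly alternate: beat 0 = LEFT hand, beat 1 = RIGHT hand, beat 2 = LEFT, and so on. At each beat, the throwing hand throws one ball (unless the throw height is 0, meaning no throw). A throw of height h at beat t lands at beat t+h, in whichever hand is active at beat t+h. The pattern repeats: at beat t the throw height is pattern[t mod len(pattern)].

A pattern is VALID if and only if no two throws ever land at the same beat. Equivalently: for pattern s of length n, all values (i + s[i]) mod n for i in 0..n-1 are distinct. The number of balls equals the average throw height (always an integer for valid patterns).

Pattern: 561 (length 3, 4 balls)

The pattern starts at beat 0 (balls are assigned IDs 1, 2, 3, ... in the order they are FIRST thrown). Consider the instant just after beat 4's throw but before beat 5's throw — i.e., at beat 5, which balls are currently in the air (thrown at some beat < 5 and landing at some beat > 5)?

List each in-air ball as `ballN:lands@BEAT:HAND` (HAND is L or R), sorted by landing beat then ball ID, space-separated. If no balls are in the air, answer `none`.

Beat 0 (L): throw ball1 h=5 -> lands@5:R; in-air after throw: [b1@5:R]
Beat 1 (R): throw ball2 h=6 -> lands@7:R; in-air after throw: [b1@5:R b2@7:R]
Beat 2 (L): throw ball3 h=1 -> lands@3:R; in-air after throw: [b3@3:R b1@5:R b2@7:R]
Beat 3 (R): throw ball3 h=5 -> lands@8:L; in-air after throw: [b1@5:R b2@7:R b3@8:L]
Beat 4 (L): throw ball4 h=6 -> lands@10:L; in-air after throw: [b1@5:R b2@7:R b3@8:L b4@10:L]
Beat 5 (R): throw ball1 h=1 -> lands@6:L; in-air after throw: [b1@6:L b2@7:R b3@8:L b4@10:L]

Answer: ball2:lands@7:R ball3:lands@8:L ball4:lands@10:L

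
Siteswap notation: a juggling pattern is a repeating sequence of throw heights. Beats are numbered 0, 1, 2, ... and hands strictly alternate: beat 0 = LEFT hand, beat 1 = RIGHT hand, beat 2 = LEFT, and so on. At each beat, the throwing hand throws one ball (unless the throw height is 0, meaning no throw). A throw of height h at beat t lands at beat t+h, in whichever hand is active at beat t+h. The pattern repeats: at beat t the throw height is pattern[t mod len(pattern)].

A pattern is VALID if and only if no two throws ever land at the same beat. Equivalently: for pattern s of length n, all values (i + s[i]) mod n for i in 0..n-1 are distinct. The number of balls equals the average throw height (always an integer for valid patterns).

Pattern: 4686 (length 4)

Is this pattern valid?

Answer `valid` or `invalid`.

Answer: valid

Derivation:
i=0: (i + s[i]) mod n = (0 + 4) mod 4 = 0
i=1: (i + s[i]) mod n = (1 + 6) mod 4 = 3
i=2: (i + s[i]) mod n = (2 + 8) mod 4 = 2
i=3: (i + s[i]) mod n = (3 + 6) mod 4 = 1
Residues: [0, 3, 2, 1], distinct: True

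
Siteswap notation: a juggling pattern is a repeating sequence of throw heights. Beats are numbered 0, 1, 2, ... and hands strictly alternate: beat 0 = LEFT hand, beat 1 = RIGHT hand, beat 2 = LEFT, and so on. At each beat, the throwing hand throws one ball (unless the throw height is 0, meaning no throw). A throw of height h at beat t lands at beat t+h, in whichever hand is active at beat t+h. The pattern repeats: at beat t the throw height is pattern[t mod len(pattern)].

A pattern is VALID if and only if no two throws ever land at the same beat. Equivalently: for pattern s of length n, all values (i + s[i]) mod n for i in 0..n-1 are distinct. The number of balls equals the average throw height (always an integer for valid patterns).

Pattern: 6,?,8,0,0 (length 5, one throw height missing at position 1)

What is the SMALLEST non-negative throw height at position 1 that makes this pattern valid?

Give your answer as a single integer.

i=0: (0 + 6) mod 5 = 1
i=1: s[i]=? (unknown)
i=2: (2 + 8) mod 5 = 0
i=3: (3 + 0) mod 5 = 3
i=4: (4 + 0) mod 5 = 4
Known residues: [0, 1, 3, 4]; need a permutation of 0..4, so missing residue r = 2
Need (1 + s) mod 5 = 2; smallest s = (2 - 1) mod 5 = 1

Answer: 1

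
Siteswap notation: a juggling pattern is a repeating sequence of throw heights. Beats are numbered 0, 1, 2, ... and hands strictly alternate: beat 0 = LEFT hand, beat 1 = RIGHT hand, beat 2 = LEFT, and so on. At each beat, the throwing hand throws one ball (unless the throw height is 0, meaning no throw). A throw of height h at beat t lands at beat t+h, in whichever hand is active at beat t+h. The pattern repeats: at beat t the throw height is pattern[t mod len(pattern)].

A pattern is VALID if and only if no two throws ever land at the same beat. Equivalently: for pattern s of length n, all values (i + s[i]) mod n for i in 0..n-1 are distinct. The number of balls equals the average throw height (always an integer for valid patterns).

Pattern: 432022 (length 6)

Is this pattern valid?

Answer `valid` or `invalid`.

i=0: (i + s[i]) mod n = (0 + 4) mod 6 = 4
i=1: (i + s[i]) mod n = (1 + 3) mod 6 = 4
i=2: (i + s[i]) mod n = (2 + 2) mod 6 = 4
i=3: (i + s[i]) mod n = (3 + 0) mod 6 = 3
i=4: (i + s[i]) mod n = (4 + 2) mod 6 = 0
i=5: (i + s[i]) mod n = (5 + 2) mod 6 = 1
Residues: [4, 4, 4, 3, 0, 1], distinct: False

Answer: invalid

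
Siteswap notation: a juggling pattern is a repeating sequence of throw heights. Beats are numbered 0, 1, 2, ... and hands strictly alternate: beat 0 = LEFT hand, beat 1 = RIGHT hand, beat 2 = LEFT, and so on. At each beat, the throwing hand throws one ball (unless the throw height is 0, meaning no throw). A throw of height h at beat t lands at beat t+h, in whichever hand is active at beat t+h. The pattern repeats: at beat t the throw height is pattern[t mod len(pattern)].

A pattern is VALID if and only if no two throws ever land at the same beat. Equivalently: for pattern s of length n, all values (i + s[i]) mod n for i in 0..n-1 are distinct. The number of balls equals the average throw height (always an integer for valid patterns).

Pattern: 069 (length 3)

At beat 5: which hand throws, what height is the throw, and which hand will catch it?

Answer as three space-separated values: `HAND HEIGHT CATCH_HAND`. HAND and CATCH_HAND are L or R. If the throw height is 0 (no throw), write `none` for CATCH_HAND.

Answer: R 9 L

Derivation:
Beat 5: 5 mod 2 = 1, so hand = R
Throw height = pattern[5 mod 3] = pattern[2] = 9
Lands at beat 5+9=14, 14 mod 2 = 0, so catch hand = L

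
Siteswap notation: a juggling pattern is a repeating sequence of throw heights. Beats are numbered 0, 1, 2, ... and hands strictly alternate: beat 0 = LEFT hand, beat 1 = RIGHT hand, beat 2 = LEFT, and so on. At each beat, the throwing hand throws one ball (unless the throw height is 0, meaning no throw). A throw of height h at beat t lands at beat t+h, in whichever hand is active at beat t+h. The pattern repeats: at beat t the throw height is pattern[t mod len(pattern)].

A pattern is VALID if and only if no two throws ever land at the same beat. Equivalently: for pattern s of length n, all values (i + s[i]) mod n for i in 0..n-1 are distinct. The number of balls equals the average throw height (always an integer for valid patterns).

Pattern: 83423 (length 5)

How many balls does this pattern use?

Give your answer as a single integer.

Pattern = [8, 3, 4, 2, 3], length n = 5
  position 0: throw height = 8, running sum = 8
  position 1: throw height = 3, running sum = 11
  position 2: throw height = 4, running sum = 15
  position 3: throw height = 2, running sum = 17
  position 4: throw height = 3, running sum = 20
Total sum = 20; balls = sum / n = 20 / 5 = 4

Answer: 4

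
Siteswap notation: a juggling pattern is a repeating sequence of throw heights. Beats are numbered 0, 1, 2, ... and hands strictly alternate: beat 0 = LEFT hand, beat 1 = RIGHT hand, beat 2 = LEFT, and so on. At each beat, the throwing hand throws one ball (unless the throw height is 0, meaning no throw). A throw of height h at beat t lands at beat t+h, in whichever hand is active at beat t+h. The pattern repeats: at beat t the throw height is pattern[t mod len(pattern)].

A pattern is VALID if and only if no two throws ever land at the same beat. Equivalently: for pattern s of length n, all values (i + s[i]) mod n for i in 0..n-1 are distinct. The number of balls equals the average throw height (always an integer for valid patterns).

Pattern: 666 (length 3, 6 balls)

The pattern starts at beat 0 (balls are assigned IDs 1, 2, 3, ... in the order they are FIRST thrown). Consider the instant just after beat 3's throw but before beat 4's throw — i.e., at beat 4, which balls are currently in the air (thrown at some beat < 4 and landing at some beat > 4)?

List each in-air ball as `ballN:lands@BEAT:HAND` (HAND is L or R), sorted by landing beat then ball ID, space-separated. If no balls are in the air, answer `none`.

Beat 0 (L): throw ball1 h=6 -> lands@6:L; in-air after throw: [b1@6:L]
Beat 1 (R): throw ball2 h=6 -> lands@7:R; in-air after throw: [b1@6:L b2@7:R]
Beat 2 (L): throw ball3 h=6 -> lands@8:L; in-air after throw: [b1@6:L b2@7:R b3@8:L]
Beat 3 (R): throw ball4 h=6 -> lands@9:R; in-air after throw: [b1@6:L b2@7:R b3@8:L b4@9:R]
Beat 4 (L): throw ball5 h=6 -> lands@10:L; in-air after throw: [b1@6:L b2@7:R b3@8:L b4@9:R b5@10:L]

Answer: ball1:lands@6:L ball2:lands@7:R ball3:lands@8:L ball4:lands@9:R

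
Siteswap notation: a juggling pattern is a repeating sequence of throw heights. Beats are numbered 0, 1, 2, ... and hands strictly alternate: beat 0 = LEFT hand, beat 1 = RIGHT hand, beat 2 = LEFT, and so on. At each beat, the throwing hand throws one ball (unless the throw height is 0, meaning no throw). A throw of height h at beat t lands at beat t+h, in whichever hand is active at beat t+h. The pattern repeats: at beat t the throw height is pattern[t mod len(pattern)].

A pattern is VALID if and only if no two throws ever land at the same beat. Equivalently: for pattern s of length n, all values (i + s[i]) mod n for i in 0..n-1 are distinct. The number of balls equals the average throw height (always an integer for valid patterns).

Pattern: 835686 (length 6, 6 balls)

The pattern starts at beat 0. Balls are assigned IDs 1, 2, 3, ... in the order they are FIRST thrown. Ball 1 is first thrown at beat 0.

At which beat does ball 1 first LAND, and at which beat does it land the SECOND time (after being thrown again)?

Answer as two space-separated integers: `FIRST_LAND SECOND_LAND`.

Beat 0 (L): throw ball1 h=8 -> lands@8:L; in-air after throw: [b1@8:L]
Beat 1 (R): throw ball2 h=3 -> lands@4:L; in-air after throw: [b2@4:L b1@8:L]
Beat 2 (L): throw ball3 h=5 -> lands@7:R; in-air after throw: [b2@4:L b3@7:R b1@8:L]
Beat 3 (R): throw ball4 h=6 -> lands@9:R; in-air after throw: [b2@4:L b3@7:R b1@8:L b4@9:R]
Beat 4 (L): throw ball2 h=8 -> lands@12:L; in-air after throw: [b3@7:R b1@8:L b4@9:R b2@12:L]
Beat 5 (R): throw ball5 h=6 -> lands@11:R; in-air after throw: [b3@7:R b1@8:L b4@9:R b5@11:R b2@12:L]
Beat 6 (L): throw ball6 h=8 -> lands@14:L; in-air after throw: [b3@7:R b1@8:L b4@9:R b5@11:R b2@12:L b6@14:L]
Beat 7 (R): throw ball3 h=3 -> lands@10:L; in-air after throw: [b1@8:L b4@9:R b3@10:L b5@11:R b2@12:L b6@14:L]
Beat 8 (L): throw ball1 h=5 -> lands@13:R; in-air after throw: [b4@9:R b3@10:L b5@11:R b2@12:L b1@13:R b6@14:L]
Beat 9 (R): throw ball4 h=6 -> lands@15:R; in-air after throw: [b3@10:L b5@11:R b2@12:L b1@13:R b6@14:L b4@15:R]
Beat 10 (L): throw ball3 h=8 -> lands@18:L; in-air after throw: [b5@11:R b2@12:L b1@13:R b6@14:L b4@15:R b3@18:L]
Beat 11 (R): throw ball5 h=6 -> lands@17:R; in-air after throw: [b2@12:L b1@13:R b6@14:L b4@15:R b5@17:R b3@18:L]
Beat 12 (L): throw ball2 h=8 -> lands@20:L; in-air after throw: [b1@13:R b6@14:L b4@15:R b5@17:R b3@18:L b2@20:L]
Beat 13 (R): throw ball1 h=3 -> lands@16:L; in-air after throw: [b6@14:L b4@15:R b1@16:L b5@17:R b3@18:L b2@20:L]
Ball 1: thrown@0 h=8 -> first land @8; rethrown@8 h=5 -> second land @13

Answer: 8 13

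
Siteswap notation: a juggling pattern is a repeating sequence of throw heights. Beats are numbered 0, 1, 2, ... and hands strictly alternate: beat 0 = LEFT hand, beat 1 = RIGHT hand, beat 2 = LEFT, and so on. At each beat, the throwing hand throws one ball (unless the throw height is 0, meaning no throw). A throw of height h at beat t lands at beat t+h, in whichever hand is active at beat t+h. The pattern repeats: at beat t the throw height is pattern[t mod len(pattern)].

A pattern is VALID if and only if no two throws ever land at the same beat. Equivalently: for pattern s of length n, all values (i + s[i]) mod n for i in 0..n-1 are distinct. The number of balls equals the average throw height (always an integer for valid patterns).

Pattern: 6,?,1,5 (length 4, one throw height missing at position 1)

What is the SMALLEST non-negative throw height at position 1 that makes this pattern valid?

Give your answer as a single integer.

Answer: 0

Derivation:
i=0: (0 + 6) mod 4 = 2
i=1: s[i]=? (unknown)
i=2: (2 + 1) mod 4 = 3
i=3: (3 + 5) mod 4 = 0
Known residues: [0, 2, 3]; need a permutation of 0..3, so missing residue r = 1
Need (1 + s) mod 4 = 1; smallest s = (1 - 1) mod 4 = 0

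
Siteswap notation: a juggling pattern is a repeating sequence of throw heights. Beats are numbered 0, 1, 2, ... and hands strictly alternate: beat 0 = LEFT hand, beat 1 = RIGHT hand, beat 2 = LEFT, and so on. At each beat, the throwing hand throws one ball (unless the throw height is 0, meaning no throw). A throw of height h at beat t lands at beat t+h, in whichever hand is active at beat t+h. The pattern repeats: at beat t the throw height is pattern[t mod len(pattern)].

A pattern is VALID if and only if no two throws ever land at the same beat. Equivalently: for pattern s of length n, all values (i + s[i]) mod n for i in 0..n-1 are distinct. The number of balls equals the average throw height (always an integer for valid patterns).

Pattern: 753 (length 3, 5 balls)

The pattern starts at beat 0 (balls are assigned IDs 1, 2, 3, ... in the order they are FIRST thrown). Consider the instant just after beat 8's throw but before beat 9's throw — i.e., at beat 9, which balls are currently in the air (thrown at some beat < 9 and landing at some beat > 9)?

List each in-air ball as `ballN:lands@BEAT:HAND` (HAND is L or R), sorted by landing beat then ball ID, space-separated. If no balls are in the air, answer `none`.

Beat 0 (L): throw ball1 h=7 -> lands@7:R; in-air after throw: [b1@7:R]
Beat 1 (R): throw ball2 h=5 -> lands@6:L; in-air after throw: [b2@6:L b1@7:R]
Beat 2 (L): throw ball3 h=3 -> lands@5:R; in-air after throw: [b3@5:R b2@6:L b1@7:R]
Beat 3 (R): throw ball4 h=7 -> lands@10:L; in-air after throw: [b3@5:R b2@6:L b1@7:R b4@10:L]
Beat 4 (L): throw ball5 h=5 -> lands@9:R; in-air after throw: [b3@5:R b2@6:L b1@7:R b5@9:R b4@10:L]
Beat 5 (R): throw ball3 h=3 -> lands@8:L; in-air after throw: [b2@6:L b1@7:R b3@8:L b5@9:R b4@10:L]
Beat 6 (L): throw ball2 h=7 -> lands@13:R; in-air after throw: [b1@7:R b3@8:L b5@9:R b4@10:L b2@13:R]
Beat 7 (R): throw ball1 h=5 -> lands@12:L; in-air after throw: [b3@8:L b5@9:R b4@10:L b1@12:L b2@13:R]
Beat 8 (L): throw ball3 h=3 -> lands@11:R; in-air after throw: [b5@9:R b4@10:L b3@11:R b1@12:L b2@13:R]
Beat 9 (R): throw ball5 h=7 -> lands@16:L; in-air after throw: [b4@10:L b3@11:R b1@12:L b2@13:R b5@16:L]

Answer: ball4:lands@10:L ball3:lands@11:R ball1:lands@12:L ball2:lands@13:R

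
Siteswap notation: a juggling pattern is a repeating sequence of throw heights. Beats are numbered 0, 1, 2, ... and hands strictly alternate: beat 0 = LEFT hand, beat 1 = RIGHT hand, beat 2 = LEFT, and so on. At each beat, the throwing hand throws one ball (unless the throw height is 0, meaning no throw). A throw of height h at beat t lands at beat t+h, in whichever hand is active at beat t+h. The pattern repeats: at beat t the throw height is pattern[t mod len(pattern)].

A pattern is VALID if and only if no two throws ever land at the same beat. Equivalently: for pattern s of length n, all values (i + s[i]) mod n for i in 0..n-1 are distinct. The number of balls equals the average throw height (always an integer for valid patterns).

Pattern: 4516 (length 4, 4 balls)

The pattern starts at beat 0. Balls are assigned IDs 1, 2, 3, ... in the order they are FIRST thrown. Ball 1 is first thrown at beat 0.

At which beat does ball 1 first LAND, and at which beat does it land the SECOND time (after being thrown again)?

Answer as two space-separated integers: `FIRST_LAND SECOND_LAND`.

Beat 0 (L): throw ball1 h=4 -> lands@4:L; in-air after throw: [b1@4:L]
Beat 1 (R): throw ball2 h=5 -> lands@6:L; in-air after throw: [b1@4:L b2@6:L]
Beat 2 (L): throw ball3 h=1 -> lands@3:R; in-air after throw: [b3@3:R b1@4:L b2@6:L]
Beat 3 (R): throw ball3 h=6 -> lands@9:R; in-air after throw: [b1@4:L b2@6:L b3@9:R]
Beat 4 (L): throw ball1 h=4 -> lands@8:L; in-air after throw: [b2@6:L b1@8:L b3@9:R]
Beat 5 (R): throw ball4 h=5 -> lands@10:L; in-air after throw: [b2@6:L b1@8:L b3@9:R b4@10:L]
Beat 6 (L): throw ball2 h=1 -> lands@7:R; in-air after throw: [b2@7:R b1@8:L b3@9:R b4@10:L]
Beat 7 (R): throw ball2 h=6 -> lands@13:R; in-air after throw: [b1@8:L b3@9:R b4@10:L b2@13:R]
Beat 8 (L): throw ball1 h=4 -> lands@12:L; in-air after throw: [b3@9:R b4@10:L b1@12:L b2@13:R]
Ball 1: thrown@0 h=4 -> first land @4; rethrown@4 h=4 -> second land @8

Answer: 4 8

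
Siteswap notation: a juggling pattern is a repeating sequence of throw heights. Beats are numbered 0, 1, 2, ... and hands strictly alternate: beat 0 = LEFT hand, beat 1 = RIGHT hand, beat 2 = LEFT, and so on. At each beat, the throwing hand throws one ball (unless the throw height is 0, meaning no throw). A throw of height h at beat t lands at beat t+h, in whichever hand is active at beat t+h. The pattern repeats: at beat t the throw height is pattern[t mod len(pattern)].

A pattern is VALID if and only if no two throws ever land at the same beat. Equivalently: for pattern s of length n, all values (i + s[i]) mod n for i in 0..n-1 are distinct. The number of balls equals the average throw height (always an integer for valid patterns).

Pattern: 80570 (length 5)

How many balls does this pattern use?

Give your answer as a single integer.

Pattern = [8, 0, 5, 7, 0], length n = 5
  position 0: throw height = 8, running sum = 8
  position 1: throw height = 0, running sum = 8
  position 2: throw height = 5, running sum = 13
  position 3: throw height = 7, running sum = 20
  position 4: throw height = 0, running sum = 20
Total sum = 20; balls = sum / n = 20 / 5 = 4

Answer: 4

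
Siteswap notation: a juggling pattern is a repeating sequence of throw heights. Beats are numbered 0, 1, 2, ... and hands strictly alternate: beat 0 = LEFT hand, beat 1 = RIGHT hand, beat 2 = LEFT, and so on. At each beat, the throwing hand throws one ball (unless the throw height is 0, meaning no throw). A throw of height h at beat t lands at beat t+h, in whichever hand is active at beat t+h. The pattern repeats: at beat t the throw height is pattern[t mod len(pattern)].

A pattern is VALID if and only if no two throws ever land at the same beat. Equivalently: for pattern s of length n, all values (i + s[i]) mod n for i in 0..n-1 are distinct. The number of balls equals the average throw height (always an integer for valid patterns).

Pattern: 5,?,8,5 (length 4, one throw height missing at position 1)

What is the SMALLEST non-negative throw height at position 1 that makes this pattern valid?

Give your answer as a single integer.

i=0: (0 + 5) mod 4 = 1
i=1: s[i]=? (unknown)
i=2: (2 + 8) mod 4 = 2
i=3: (3 + 5) mod 4 = 0
Known residues: [0, 1, 2]; need a permutation of 0..3, so missing residue r = 3
Need (1 + s) mod 4 = 3; smallest s = (3 - 1) mod 4 = 2

Answer: 2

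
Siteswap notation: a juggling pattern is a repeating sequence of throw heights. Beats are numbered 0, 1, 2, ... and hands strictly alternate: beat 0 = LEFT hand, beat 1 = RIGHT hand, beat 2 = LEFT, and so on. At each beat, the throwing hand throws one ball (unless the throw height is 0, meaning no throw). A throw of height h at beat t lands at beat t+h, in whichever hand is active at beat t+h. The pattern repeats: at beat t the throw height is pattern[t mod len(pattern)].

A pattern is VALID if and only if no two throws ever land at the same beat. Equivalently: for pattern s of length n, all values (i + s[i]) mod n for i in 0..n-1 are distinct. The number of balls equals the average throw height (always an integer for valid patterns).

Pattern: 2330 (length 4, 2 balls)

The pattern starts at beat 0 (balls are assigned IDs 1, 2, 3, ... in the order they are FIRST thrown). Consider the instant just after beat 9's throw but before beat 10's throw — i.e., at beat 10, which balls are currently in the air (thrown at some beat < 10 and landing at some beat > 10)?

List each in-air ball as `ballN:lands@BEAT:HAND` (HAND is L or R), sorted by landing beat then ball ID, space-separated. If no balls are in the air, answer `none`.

Answer: ball2:lands@12:L

Derivation:
Beat 0 (L): throw ball1 h=2 -> lands@2:L; in-air after throw: [b1@2:L]
Beat 1 (R): throw ball2 h=3 -> lands@4:L; in-air after throw: [b1@2:L b2@4:L]
Beat 2 (L): throw ball1 h=3 -> lands@5:R; in-air after throw: [b2@4:L b1@5:R]
Beat 4 (L): throw ball2 h=2 -> lands@6:L; in-air after throw: [b1@5:R b2@6:L]
Beat 5 (R): throw ball1 h=3 -> lands@8:L; in-air after throw: [b2@6:L b1@8:L]
Beat 6 (L): throw ball2 h=3 -> lands@9:R; in-air after throw: [b1@8:L b2@9:R]
Beat 8 (L): throw ball1 h=2 -> lands@10:L; in-air after throw: [b2@9:R b1@10:L]
Beat 9 (R): throw ball2 h=3 -> lands@12:L; in-air after throw: [b1@10:L b2@12:L]
Beat 10 (L): throw ball1 h=3 -> lands@13:R; in-air after throw: [b2@12:L b1@13:R]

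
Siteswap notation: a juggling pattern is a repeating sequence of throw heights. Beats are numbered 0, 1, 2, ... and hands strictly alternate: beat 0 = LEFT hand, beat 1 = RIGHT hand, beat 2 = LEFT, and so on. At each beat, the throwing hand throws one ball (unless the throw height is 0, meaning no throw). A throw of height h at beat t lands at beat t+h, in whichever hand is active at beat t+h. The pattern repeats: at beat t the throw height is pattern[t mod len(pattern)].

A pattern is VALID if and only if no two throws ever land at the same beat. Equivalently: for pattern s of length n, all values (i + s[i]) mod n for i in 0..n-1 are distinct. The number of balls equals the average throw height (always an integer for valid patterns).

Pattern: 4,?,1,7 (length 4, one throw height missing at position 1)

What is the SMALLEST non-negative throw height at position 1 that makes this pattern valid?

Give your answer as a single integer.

i=0: (0 + 4) mod 4 = 0
i=1: s[i]=? (unknown)
i=2: (2 + 1) mod 4 = 3
i=3: (3 + 7) mod 4 = 2
Known residues: [0, 2, 3]; need a permutation of 0..3, so missing residue r = 1
Need (1 + s) mod 4 = 1; smallest s = (1 - 1) mod 4 = 0

Answer: 0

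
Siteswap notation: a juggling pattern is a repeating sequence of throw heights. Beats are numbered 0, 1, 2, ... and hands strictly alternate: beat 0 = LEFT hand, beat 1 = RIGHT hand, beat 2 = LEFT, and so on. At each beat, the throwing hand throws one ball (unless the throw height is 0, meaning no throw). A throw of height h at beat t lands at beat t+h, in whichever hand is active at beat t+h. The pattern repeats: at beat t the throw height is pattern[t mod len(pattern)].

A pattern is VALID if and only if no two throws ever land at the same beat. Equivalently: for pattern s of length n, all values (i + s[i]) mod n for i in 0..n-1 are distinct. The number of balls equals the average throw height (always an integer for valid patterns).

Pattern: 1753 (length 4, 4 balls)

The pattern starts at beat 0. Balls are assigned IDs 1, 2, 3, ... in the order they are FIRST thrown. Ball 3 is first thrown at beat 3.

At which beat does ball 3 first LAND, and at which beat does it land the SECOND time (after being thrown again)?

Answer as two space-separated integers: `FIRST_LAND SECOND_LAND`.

Beat 0 (L): throw ball1 h=1 -> lands@1:R; in-air after throw: [b1@1:R]
Beat 1 (R): throw ball1 h=7 -> lands@8:L; in-air after throw: [b1@8:L]
Beat 2 (L): throw ball2 h=5 -> lands@7:R; in-air after throw: [b2@7:R b1@8:L]
Beat 3 (R): throw ball3 h=3 -> lands@6:L; in-air after throw: [b3@6:L b2@7:R b1@8:L]
Beat 4 (L): throw ball4 h=1 -> lands@5:R; in-air after throw: [b4@5:R b3@6:L b2@7:R b1@8:L]
Beat 5 (R): throw ball4 h=7 -> lands@12:L; in-air after throw: [b3@6:L b2@7:R b1@8:L b4@12:L]
Beat 6 (L): throw ball3 h=5 -> lands@11:R; in-air after throw: [b2@7:R b1@8:L b3@11:R b4@12:L]
Beat 7 (R): throw ball2 h=3 -> lands@10:L; in-air after throw: [b1@8:L b2@10:L b3@11:R b4@12:L]
Beat 8 (L): throw ball1 h=1 -> lands@9:R; in-air after throw: [b1@9:R b2@10:L b3@11:R b4@12:L]
Beat 9 (R): throw ball1 h=7 -> lands@16:L; in-air after throw: [b2@10:L b3@11:R b4@12:L b1@16:L]
Beat 10 (L): throw ball2 h=5 -> lands@15:R; in-air after throw: [b3@11:R b4@12:L b2@15:R b1@16:L]
Beat 11 (R): throw ball3 h=3 -> lands@14:L; in-air after throw: [b4@12:L b3@14:L b2@15:R b1@16:L]
Ball 3: thrown@3 h=3 -> first land @6; rethrown@6 h=5 -> second land @11

Answer: 6 11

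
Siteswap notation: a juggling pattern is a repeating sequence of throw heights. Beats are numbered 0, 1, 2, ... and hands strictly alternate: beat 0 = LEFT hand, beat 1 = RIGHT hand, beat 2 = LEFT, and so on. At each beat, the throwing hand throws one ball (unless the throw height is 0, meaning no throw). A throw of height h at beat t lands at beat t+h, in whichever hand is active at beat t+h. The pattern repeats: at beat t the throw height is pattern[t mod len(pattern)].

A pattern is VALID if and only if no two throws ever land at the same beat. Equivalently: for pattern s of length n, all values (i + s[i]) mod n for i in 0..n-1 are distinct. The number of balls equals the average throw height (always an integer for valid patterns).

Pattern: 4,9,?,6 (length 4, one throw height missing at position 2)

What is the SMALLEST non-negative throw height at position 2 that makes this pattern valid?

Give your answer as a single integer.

Answer: 1

Derivation:
i=0: (0 + 4) mod 4 = 0
i=1: (1 + 9) mod 4 = 2
i=2: s[i]=? (unknown)
i=3: (3 + 6) mod 4 = 1
Known residues: [0, 1, 2]; need a permutation of 0..3, so missing residue r = 3
Need (2 + s) mod 4 = 3; smallest s = (3 - 2) mod 4 = 1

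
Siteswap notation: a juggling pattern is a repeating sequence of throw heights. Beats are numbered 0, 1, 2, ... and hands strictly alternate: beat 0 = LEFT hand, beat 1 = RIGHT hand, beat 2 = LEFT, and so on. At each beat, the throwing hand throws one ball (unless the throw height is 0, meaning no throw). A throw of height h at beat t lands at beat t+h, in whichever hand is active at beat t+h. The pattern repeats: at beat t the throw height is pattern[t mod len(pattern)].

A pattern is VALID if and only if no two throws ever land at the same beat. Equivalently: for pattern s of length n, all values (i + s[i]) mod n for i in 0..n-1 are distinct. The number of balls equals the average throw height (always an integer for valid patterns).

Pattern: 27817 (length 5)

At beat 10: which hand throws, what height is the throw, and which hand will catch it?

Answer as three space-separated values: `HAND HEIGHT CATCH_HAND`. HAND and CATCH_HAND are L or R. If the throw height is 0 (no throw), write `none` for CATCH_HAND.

Answer: L 2 L

Derivation:
Beat 10: 10 mod 2 = 0, so hand = L
Throw height = pattern[10 mod 5] = pattern[0] = 2
Lands at beat 10+2=12, 12 mod 2 = 0, so catch hand = L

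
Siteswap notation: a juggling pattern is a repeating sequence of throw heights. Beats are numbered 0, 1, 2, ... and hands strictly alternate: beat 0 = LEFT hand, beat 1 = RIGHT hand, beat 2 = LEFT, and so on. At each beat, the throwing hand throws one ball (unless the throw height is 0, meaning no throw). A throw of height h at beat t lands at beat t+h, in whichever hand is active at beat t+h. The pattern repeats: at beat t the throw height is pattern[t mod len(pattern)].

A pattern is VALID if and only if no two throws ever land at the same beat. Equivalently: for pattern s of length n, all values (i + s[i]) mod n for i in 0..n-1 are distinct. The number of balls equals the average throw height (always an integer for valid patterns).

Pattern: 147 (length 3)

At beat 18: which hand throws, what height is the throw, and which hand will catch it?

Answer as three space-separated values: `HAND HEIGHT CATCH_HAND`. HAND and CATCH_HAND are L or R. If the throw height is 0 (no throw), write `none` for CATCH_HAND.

Beat 18: 18 mod 2 = 0, so hand = L
Throw height = pattern[18 mod 3] = pattern[0] = 1
Lands at beat 18+1=19, 19 mod 2 = 1, so catch hand = R

Answer: L 1 R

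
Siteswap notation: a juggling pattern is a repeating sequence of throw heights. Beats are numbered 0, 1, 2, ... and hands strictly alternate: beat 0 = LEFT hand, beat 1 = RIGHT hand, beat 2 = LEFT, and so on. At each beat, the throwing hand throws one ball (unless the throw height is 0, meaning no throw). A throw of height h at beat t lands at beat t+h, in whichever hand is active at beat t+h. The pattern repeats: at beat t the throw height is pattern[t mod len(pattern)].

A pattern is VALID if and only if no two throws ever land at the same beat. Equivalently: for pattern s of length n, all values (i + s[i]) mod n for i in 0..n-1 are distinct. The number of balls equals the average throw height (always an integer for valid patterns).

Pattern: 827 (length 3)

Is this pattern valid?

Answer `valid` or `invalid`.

Answer: invalid

Derivation:
i=0: (i + s[i]) mod n = (0 + 8) mod 3 = 2
i=1: (i + s[i]) mod n = (1 + 2) mod 3 = 0
i=2: (i + s[i]) mod n = (2 + 7) mod 3 = 0
Residues: [2, 0, 0], distinct: False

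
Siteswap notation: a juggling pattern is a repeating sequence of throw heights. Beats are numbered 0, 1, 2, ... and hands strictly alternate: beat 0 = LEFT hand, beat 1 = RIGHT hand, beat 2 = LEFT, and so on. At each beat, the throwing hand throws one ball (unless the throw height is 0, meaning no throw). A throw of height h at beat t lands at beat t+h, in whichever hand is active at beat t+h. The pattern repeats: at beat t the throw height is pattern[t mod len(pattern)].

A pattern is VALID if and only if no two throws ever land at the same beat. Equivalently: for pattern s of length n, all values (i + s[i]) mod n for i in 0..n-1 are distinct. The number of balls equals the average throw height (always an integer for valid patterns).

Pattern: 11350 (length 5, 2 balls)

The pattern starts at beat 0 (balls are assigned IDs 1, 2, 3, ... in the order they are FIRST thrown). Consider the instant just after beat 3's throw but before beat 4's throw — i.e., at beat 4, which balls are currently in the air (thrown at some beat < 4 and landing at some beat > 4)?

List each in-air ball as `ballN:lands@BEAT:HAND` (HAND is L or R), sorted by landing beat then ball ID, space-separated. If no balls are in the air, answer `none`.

Beat 0 (L): throw ball1 h=1 -> lands@1:R; in-air after throw: [b1@1:R]
Beat 1 (R): throw ball1 h=1 -> lands@2:L; in-air after throw: [b1@2:L]
Beat 2 (L): throw ball1 h=3 -> lands@5:R; in-air after throw: [b1@5:R]
Beat 3 (R): throw ball2 h=5 -> lands@8:L; in-air after throw: [b1@5:R b2@8:L]

Answer: ball1:lands@5:R ball2:lands@8:L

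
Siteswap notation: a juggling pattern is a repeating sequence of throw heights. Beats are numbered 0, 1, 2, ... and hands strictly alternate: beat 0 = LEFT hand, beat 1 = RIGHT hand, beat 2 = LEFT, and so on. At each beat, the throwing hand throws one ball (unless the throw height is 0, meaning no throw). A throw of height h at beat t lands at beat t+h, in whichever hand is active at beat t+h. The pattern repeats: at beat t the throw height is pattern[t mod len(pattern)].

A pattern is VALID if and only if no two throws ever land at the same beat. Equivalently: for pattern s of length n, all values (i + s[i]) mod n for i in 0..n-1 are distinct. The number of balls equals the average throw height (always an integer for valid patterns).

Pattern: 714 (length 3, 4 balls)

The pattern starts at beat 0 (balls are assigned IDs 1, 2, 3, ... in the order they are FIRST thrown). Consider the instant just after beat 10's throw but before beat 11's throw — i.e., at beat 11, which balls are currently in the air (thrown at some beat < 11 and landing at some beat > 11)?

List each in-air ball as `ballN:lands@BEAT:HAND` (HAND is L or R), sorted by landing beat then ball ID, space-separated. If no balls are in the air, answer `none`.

Answer: ball1:lands@12:L ball2:lands@13:R ball4:lands@16:L

Derivation:
Beat 0 (L): throw ball1 h=7 -> lands@7:R; in-air after throw: [b1@7:R]
Beat 1 (R): throw ball2 h=1 -> lands@2:L; in-air after throw: [b2@2:L b1@7:R]
Beat 2 (L): throw ball2 h=4 -> lands@6:L; in-air after throw: [b2@6:L b1@7:R]
Beat 3 (R): throw ball3 h=7 -> lands@10:L; in-air after throw: [b2@6:L b1@7:R b3@10:L]
Beat 4 (L): throw ball4 h=1 -> lands@5:R; in-air after throw: [b4@5:R b2@6:L b1@7:R b3@10:L]
Beat 5 (R): throw ball4 h=4 -> lands@9:R; in-air after throw: [b2@6:L b1@7:R b4@9:R b3@10:L]
Beat 6 (L): throw ball2 h=7 -> lands@13:R; in-air after throw: [b1@7:R b4@9:R b3@10:L b2@13:R]
Beat 7 (R): throw ball1 h=1 -> lands@8:L; in-air after throw: [b1@8:L b4@9:R b3@10:L b2@13:R]
Beat 8 (L): throw ball1 h=4 -> lands@12:L; in-air after throw: [b4@9:R b3@10:L b1@12:L b2@13:R]
Beat 9 (R): throw ball4 h=7 -> lands@16:L; in-air after throw: [b3@10:L b1@12:L b2@13:R b4@16:L]
Beat 10 (L): throw ball3 h=1 -> lands@11:R; in-air after throw: [b3@11:R b1@12:L b2@13:R b4@16:L]
Beat 11 (R): throw ball3 h=4 -> lands@15:R; in-air after throw: [b1@12:L b2@13:R b3@15:R b4@16:L]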